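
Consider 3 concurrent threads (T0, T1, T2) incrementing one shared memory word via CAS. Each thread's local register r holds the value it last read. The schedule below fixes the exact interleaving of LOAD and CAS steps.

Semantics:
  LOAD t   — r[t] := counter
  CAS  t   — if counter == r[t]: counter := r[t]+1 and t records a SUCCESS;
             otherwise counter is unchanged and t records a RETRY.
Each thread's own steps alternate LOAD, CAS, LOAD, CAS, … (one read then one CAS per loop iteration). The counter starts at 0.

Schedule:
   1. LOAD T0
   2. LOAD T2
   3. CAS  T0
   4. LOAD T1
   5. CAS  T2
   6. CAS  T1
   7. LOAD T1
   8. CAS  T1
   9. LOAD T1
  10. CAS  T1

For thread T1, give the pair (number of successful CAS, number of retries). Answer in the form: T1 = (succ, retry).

1. LOAD T0 → mem=0 r[T0]=0 [LOAD]
2. LOAD T2 → mem=0 r[T2]=0 [LOAD]
3. CAS T0 → mem=1 r[T0]=0 [OK]
4. LOAD T1 → mem=1 r[T1]=1 [LOAD]
5. CAS T2 → mem=1 r[T2]=0 [RETRY]
6. CAS T1 → mem=2 r[T1]=1 [OK]
7. LOAD T1 → mem=2 r[T1]=2 [LOAD]
8. CAS T1 → mem=3 r[T1]=2 [OK]
9. LOAD T1 → mem=3 r[T1]=3 [LOAD]
10. CAS T1 → mem=4 r[T1]=3 [OK]

T1 = (3, 0)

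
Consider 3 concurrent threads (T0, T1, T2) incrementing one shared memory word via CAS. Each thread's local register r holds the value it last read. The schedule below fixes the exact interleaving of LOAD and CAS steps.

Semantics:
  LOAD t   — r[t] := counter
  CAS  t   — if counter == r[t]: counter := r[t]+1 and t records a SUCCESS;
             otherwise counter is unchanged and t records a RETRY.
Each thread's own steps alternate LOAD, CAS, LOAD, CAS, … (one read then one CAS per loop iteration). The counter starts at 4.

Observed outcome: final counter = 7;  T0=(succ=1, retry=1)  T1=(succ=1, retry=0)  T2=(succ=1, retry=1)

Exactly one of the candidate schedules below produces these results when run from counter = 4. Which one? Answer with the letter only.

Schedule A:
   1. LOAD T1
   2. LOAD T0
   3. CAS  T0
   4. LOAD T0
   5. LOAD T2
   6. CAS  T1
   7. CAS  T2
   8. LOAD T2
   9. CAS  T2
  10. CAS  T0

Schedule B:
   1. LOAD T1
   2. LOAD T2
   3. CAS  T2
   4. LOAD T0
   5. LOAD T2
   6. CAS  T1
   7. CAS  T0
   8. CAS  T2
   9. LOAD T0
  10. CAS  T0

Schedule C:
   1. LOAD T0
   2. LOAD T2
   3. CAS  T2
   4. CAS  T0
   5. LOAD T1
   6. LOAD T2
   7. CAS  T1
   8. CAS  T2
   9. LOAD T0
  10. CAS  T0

Simulating candidate C:
T0 LOAD — after: cnt=4, r=4 — load
T2 LOAD — after: cnt=4, r=4 — load
T2 CAS — after: cnt=5, r=4 — ok
T0 CAS — after: cnt=5, r=4 — retry
T1 LOAD — after: cnt=5, r=5 — load
T2 LOAD — after: cnt=5, r=5 — load
T1 CAS — after: cnt=6, r=5 — ok
T2 CAS — after: cnt=6, r=5 — retry
T0 LOAD — after: cnt=6, r=6 — load
T0 CAS — after: cnt=7, r=6 — ok

C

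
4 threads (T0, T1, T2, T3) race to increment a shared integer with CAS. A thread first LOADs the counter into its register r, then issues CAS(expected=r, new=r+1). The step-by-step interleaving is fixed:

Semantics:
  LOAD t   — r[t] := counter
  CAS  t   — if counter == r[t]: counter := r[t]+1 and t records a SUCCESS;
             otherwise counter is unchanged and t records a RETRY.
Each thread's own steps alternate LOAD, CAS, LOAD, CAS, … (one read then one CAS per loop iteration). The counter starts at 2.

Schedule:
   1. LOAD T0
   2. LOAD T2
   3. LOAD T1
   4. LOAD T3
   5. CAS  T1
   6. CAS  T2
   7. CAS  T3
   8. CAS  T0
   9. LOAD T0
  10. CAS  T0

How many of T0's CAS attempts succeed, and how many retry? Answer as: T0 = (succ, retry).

T0 LOAD — after: cnt=2, r=2 — load
T2 LOAD — after: cnt=2, r=2 — load
T1 LOAD — after: cnt=2, r=2 — load
T3 LOAD — after: cnt=2, r=2 — load
T1 CAS — after: cnt=3, r=2 — ok
T2 CAS — after: cnt=3, r=2 — retry
T3 CAS — after: cnt=3, r=2 — retry
T0 CAS — after: cnt=3, r=2 — retry
T0 LOAD — after: cnt=3, r=3 — load
T0 CAS — after: cnt=4, r=3 — ok

T0 = (1, 1)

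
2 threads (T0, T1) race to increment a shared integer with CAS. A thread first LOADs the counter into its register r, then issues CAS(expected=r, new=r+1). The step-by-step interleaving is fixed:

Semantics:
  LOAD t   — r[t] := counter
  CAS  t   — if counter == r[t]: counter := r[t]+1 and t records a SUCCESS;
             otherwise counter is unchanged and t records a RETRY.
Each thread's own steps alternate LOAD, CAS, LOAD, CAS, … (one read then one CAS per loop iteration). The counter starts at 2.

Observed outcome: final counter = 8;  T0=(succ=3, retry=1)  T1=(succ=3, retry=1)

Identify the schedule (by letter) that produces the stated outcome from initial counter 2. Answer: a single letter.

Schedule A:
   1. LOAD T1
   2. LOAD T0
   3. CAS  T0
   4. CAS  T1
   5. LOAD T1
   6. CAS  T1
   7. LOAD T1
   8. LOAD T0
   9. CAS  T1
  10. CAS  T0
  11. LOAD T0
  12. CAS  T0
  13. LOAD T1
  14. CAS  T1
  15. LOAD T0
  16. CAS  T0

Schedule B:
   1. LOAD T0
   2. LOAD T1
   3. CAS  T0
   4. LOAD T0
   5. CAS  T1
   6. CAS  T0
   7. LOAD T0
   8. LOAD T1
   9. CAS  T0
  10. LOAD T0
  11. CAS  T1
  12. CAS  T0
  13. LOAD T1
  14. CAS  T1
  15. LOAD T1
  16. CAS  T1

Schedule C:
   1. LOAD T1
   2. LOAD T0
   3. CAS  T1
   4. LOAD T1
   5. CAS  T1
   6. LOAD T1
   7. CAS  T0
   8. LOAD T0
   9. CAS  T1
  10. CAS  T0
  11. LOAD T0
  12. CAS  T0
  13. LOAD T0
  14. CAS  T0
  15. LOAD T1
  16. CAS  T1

A

Tracing schedule A:
1. LOAD T1 → mem=2 r[T1]=2 [LOAD]
2. LOAD T0 → mem=2 r[T0]=2 [LOAD]
3. CAS T0 → mem=3 r[T0]=2 [OK]
4. CAS T1 → mem=3 r[T1]=2 [RETRY]
5. LOAD T1 → mem=3 r[T1]=3 [LOAD]
6. CAS T1 → mem=4 r[T1]=3 [OK]
7. LOAD T1 → mem=4 r[T1]=4 [LOAD]
8. LOAD T0 → mem=4 r[T0]=4 [LOAD]
9. CAS T1 → mem=5 r[T1]=4 [OK]
10. CAS T0 → mem=5 r[T0]=4 [RETRY]
11. LOAD T0 → mem=5 r[T0]=5 [LOAD]
12. CAS T0 → mem=6 r[T0]=5 [OK]
13. LOAD T1 → mem=6 r[T1]=6 [LOAD]
14. CAS T1 → mem=7 r[T1]=6 [OK]
15. LOAD T0 → mem=7 r[T0]=7 [LOAD]
16. CAS T0 → mem=8 r[T0]=7 [OK]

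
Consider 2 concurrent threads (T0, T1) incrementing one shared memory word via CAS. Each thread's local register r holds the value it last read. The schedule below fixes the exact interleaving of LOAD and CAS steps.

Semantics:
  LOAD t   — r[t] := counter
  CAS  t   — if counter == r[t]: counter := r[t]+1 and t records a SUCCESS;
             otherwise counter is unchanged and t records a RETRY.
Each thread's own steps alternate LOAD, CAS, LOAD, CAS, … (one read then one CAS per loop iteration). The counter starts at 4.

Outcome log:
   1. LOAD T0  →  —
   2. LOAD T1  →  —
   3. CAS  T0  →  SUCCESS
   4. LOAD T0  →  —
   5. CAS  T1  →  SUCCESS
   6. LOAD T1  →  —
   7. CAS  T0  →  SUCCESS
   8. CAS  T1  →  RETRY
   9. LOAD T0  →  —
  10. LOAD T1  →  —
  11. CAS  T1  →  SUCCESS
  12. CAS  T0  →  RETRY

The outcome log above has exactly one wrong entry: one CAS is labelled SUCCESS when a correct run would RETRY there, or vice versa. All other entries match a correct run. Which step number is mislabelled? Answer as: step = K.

step = 5

Re-executing:
T0 LOAD — after: cnt=4, r=4 — load
T1 LOAD — after: cnt=4, r=4 — load
T0 CAS — after: cnt=5, r=4 — ok
T0 LOAD — after: cnt=5, r=5 — load
T1 CAS — after: cnt=5, r=4 — retry
T1 LOAD — after: cnt=5, r=5 — load
T0 CAS — after: cnt=6, r=5 — ok
T1 CAS — after: cnt=6, r=5 — retry
T0 LOAD — after: cnt=6, r=6 — load
T1 LOAD — after: cnt=6, r=6 — load
T1 CAS — after: cnt=7, r=6 — ok
T0 CAS — after: cnt=7, r=6 — retry
Mismatch at 5.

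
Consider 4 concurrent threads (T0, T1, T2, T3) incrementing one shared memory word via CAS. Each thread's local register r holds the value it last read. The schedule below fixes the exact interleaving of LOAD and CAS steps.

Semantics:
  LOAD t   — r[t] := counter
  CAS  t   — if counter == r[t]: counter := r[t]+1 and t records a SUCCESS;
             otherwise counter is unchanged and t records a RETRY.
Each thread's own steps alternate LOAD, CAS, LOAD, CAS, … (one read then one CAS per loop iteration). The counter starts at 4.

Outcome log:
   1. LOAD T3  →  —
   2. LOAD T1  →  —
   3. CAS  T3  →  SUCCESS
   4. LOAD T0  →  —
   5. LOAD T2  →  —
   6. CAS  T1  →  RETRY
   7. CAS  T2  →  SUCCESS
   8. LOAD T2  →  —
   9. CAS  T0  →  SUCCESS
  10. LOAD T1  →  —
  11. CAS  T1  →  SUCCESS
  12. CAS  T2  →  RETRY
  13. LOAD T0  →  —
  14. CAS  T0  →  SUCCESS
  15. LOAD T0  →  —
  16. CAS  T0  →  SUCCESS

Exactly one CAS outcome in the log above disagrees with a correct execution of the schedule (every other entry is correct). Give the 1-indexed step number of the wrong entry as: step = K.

step = 9

Correct run:
   1) LOAD T3:  M=4  r_T3=4
   2) LOAD T1:  M=4  r_T1=4
   3) CAS  T3:  M=5  r_T3=4 ✓
   4) LOAD T0:  M=5  r_T0=5
   5) LOAD T2:  M=5  r_T2=5
   6) CAS  T1:  M=5  r_T1=4 ✗
   7) CAS  T2:  M=6  r_T2=5 ✓
   8) LOAD T2:  M=6  r_T2=6
   9) CAS  T0:  M=6  r_T0=5 ✗
  10) LOAD T1:  M=6  r_T1=6
  11) CAS  T1:  M=7  r_T1=6 ✓
  12) CAS  T2:  M=7  r_T2=6 ✗
  13) LOAD T0:  M=7  r_T0=7
  14) CAS  T0:  M=8  r_T0=7 ✓
  15) LOAD T0:  M=8  r_T0=8
  16) CAS  T0:  M=9  r_T0=8 ✓
Flip is step 9.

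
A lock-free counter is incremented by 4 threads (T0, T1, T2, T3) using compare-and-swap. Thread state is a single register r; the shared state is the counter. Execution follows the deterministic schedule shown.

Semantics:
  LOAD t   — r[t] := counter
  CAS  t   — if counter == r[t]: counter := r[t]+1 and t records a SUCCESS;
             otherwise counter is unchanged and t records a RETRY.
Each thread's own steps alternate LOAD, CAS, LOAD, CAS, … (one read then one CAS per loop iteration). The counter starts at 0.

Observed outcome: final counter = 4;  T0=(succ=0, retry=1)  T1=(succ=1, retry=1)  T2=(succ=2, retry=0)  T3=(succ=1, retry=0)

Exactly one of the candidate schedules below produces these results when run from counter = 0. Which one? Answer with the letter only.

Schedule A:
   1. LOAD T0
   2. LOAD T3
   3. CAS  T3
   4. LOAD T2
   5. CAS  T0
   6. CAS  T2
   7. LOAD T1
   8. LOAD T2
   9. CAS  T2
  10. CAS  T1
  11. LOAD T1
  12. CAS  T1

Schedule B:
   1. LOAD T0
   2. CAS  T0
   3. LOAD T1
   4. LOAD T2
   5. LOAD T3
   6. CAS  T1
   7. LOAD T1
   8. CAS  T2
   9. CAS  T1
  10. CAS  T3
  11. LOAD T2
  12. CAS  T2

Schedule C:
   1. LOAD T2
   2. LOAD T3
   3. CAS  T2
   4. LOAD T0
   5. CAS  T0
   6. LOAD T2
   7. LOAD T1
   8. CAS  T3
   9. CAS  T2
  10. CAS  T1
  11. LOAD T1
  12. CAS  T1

A

Tracing schedule A:
T0 LOAD — after: cnt=0, r=0 — load
T3 LOAD — after: cnt=0, r=0 — load
T3 CAS — after: cnt=1, r=0 — ok
T2 LOAD — after: cnt=1, r=1 — load
T0 CAS — after: cnt=1, r=0 — retry
T2 CAS — after: cnt=2, r=1 — ok
T1 LOAD — after: cnt=2, r=2 — load
T2 LOAD — after: cnt=2, r=2 — load
T2 CAS — after: cnt=3, r=2 — ok
T1 CAS — after: cnt=3, r=2 — retry
T1 LOAD — after: cnt=3, r=3 — load
T1 CAS — after: cnt=4, r=3 — ok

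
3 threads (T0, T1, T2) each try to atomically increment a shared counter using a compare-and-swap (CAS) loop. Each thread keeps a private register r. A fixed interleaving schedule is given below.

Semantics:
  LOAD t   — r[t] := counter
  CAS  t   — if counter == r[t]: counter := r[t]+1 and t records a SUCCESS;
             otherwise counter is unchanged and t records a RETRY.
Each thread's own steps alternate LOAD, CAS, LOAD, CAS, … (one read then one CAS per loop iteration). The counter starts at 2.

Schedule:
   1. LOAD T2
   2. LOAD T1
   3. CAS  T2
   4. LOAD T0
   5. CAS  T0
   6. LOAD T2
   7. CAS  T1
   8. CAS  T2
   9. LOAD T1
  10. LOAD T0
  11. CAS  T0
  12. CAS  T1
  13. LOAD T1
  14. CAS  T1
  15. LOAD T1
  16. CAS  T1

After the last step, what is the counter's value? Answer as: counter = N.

   1) LOAD T2:  M=2  r_T2=2
   2) LOAD T1:  M=2  r_T1=2
   3) CAS  T2:  M=3  r_T2=2 ✓
   4) LOAD T0:  M=3  r_T0=3
   5) CAS  T0:  M=4  r_T0=3 ✓
   6) LOAD T2:  M=4  r_T2=4
   7) CAS  T1:  M=4  r_T1=2 ✗
   8) CAS  T2:  M=5  r_T2=4 ✓
   9) LOAD T1:  M=5  r_T1=5
  10) LOAD T0:  M=5  r_T0=5
  11) CAS  T0:  M=6  r_T0=5 ✓
  12) CAS  T1:  M=6  r_T1=5 ✗
  13) LOAD T1:  M=6  r_T1=6
  14) CAS  T1:  M=7  r_T1=6 ✓
  15) LOAD T1:  M=7  r_T1=7
  16) CAS  T1:  M=8  r_T1=7 ✓

counter = 8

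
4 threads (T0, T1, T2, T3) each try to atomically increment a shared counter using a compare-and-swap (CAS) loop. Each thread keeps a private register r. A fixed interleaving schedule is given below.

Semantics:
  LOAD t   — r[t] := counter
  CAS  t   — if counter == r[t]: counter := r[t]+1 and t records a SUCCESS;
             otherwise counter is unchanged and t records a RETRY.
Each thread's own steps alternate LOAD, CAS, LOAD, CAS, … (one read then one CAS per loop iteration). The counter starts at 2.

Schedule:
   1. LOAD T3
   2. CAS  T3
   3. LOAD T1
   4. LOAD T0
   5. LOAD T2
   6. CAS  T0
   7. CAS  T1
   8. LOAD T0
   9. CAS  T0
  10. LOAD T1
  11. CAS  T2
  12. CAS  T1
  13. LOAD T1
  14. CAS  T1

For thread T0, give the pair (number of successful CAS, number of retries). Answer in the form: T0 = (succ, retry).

T0 = (2, 0)

#1 T3 reads 2
#2 T3 CAS(2→3) writes; counter now 3
#3 T1 reads 3
#4 T0 reads 3
#5 T2 reads 3
#6 T0 CAS(3→4) writes; counter now 4
#7 T1 CAS(3→4) fails; counter now 4
#8 T0 reads 4
#9 T0 CAS(4→5) writes; counter now 5
#10 T1 reads 5
#11 T2 CAS(3→4) fails; counter now 5
#12 T1 CAS(5→6) writes; counter now 6
#13 T1 reads 6
#14 T1 CAS(6→7) writes; counter now 7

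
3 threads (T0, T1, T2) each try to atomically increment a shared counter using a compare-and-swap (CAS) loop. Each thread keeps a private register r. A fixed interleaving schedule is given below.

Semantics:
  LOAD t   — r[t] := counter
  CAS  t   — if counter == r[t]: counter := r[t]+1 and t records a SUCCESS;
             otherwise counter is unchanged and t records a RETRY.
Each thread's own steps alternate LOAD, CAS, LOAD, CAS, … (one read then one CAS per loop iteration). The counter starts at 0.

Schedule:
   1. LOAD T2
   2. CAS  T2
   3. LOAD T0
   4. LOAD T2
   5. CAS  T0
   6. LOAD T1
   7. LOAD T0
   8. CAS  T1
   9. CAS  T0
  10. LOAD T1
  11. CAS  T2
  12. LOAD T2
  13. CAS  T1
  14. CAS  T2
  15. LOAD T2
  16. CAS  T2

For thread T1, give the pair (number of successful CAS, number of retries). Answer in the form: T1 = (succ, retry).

T1 = (2, 0)

   1) LOAD T2:  M=0  r_T2=0
   2) CAS  T2:  M=1  r_T2=0 ✓
   3) LOAD T0:  M=1  r_T0=1
   4) LOAD T2:  M=1  r_T2=1
   5) CAS  T0:  M=2  r_T0=1 ✓
   6) LOAD T1:  M=2  r_T1=2
   7) LOAD T0:  M=2  r_T0=2
   8) CAS  T1:  M=3  r_T1=2 ✓
   9) CAS  T0:  M=3  r_T0=2 ✗
  10) LOAD T1:  M=3  r_T1=3
  11) CAS  T2:  M=3  r_T2=1 ✗
  12) LOAD T2:  M=3  r_T2=3
  13) CAS  T1:  M=4  r_T1=3 ✓
  14) CAS  T2:  M=4  r_T2=3 ✗
  15) LOAD T2:  M=4  r_T2=4
  16) CAS  T2:  M=5  r_T2=4 ✓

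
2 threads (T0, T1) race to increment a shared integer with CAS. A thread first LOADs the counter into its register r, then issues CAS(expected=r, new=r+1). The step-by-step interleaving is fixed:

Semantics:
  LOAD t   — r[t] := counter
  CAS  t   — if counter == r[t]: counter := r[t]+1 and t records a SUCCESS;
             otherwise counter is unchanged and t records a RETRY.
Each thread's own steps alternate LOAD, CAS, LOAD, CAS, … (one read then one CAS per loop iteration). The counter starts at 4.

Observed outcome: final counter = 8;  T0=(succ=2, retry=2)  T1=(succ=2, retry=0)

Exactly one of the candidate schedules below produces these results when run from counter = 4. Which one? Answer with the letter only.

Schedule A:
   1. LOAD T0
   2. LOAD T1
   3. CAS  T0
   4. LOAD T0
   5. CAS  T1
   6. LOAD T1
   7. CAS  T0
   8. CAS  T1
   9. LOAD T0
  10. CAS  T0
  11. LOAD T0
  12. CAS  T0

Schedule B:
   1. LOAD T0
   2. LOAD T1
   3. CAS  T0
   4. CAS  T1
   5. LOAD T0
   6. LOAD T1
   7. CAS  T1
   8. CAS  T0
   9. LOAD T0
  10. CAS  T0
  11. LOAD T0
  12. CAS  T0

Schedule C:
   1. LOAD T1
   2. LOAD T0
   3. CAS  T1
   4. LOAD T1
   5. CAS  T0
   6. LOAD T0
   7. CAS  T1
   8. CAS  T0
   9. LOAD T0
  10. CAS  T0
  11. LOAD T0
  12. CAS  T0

C

Simulating candidate C:
#1 T1 reads 4
#2 T0 reads 4
#3 T1 CAS(4→5) writes; counter now 5
#4 T1 reads 5
#5 T0 CAS(4→5) fails; counter now 5
#6 T0 reads 5
#7 T1 CAS(5→6) writes; counter now 6
#8 T0 CAS(5→6) fails; counter now 6
#9 T0 reads 6
#10 T0 CAS(6→7) writes; counter now 7
#11 T0 reads 7
#12 T0 CAS(7→8) writes; counter now 8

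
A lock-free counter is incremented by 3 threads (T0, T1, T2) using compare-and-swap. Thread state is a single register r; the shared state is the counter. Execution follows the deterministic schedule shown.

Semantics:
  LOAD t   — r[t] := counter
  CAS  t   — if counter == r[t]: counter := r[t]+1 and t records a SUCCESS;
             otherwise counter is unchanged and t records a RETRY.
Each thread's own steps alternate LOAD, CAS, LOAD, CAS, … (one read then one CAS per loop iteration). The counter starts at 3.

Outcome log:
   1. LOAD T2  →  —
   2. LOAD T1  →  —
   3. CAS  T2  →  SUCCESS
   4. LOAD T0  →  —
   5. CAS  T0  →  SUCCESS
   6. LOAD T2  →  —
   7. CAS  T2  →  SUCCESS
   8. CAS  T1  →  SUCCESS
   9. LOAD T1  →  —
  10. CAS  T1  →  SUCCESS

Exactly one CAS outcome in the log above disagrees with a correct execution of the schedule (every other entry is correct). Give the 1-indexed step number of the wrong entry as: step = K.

Reference trace:
1. LOAD T2 → mem=3 r[T2]=3 [LOAD]
2. LOAD T1 → mem=3 r[T1]=3 [LOAD]
3. CAS T2 → mem=4 r[T2]=3 [OK]
4. LOAD T0 → mem=4 r[T0]=4 [LOAD]
5. CAS T0 → mem=5 r[T0]=4 [OK]
6. LOAD T2 → mem=5 r[T2]=5 [LOAD]
7. CAS T2 → mem=6 r[T2]=5 [OK]
8. CAS T1 → mem=6 r[T1]=3 [RETRY]
9. LOAD T1 → mem=6 r[T1]=6 [LOAD]
10. CAS T1 → mem=7 r[T1]=6 [OK]
Log disagrees first at step 8.

step = 8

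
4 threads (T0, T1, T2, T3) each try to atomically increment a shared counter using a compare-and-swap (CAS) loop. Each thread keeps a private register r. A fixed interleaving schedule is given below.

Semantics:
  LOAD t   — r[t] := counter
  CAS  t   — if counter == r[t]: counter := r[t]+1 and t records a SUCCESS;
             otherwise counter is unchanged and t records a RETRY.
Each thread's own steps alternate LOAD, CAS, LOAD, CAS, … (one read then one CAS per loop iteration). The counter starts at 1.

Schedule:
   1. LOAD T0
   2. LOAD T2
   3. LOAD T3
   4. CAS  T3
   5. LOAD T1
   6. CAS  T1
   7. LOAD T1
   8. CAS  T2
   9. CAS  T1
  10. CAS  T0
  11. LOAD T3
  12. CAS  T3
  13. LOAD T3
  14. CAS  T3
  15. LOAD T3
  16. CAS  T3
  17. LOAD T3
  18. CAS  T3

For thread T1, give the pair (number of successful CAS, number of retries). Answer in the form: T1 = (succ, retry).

T1 = (2, 0)

T0 LOAD — after: cnt=1, r=1 — load
T2 LOAD — after: cnt=1, r=1 — load
T3 LOAD — after: cnt=1, r=1 — load
T3 CAS — after: cnt=2, r=1 — ok
T1 LOAD — after: cnt=2, r=2 — load
T1 CAS — after: cnt=3, r=2 — ok
T1 LOAD — after: cnt=3, r=3 — load
T2 CAS — after: cnt=3, r=1 — retry
T1 CAS — after: cnt=4, r=3 — ok
T0 CAS — after: cnt=4, r=1 — retry
T3 LOAD — after: cnt=4, r=4 — load
T3 CAS — after: cnt=5, r=4 — ok
T3 LOAD — after: cnt=5, r=5 — load
T3 CAS — after: cnt=6, r=5 — ok
T3 LOAD — after: cnt=6, r=6 — load
T3 CAS — after: cnt=7, r=6 — ok
T3 LOAD — after: cnt=7, r=7 — load
T3 CAS — after: cnt=8, r=7 — ok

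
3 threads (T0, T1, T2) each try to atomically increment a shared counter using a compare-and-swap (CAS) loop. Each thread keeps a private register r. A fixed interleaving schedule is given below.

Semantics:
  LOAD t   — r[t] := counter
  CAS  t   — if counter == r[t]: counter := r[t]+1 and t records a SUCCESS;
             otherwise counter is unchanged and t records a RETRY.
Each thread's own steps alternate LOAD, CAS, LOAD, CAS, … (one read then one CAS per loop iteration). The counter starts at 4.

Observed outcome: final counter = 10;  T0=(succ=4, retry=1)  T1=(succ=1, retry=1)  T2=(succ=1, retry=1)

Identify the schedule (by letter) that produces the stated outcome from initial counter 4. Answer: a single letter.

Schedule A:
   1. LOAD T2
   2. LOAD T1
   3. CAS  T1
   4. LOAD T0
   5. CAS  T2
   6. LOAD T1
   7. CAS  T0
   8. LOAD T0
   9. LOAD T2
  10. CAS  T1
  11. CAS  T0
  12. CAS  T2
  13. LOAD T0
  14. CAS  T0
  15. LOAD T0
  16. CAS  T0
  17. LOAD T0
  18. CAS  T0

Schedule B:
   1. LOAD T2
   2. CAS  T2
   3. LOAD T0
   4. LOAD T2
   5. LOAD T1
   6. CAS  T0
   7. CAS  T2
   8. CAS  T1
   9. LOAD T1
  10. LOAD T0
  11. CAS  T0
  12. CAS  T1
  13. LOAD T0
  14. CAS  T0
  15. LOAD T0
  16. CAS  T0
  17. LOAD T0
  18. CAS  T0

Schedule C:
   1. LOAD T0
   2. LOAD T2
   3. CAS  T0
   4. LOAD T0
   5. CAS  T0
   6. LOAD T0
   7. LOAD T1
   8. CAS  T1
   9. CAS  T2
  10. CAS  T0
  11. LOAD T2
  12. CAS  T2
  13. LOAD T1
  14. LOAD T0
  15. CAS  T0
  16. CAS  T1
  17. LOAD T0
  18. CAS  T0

Tracing schedule C:
[1] T0.load  rd  (counter 4, T0.r 4)
[2] T2.load  rd  (counter 4, T2.r 4)
[3] T0.cas  hit  (counter 5, T0.r 4)
[4] T0.load  rd  (counter 5, T0.r 5)
[5] T0.cas  hit  (counter 6, T0.r 5)
[6] T0.load  rd  (counter 6, T0.r 6)
[7] T1.load  rd  (counter 6, T1.r 6)
[8] T1.cas  hit  (counter 7, T1.r 6)
[9] T2.cas  miss  (counter 7, T2.r 4)
[10] T0.cas  miss  (counter 7, T0.r 6)
[11] T2.load  rd  (counter 7, T2.r 7)
[12] T2.cas  hit  (counter 8, T2.r 7)
[13] T1.load  rd  (counter 8, T1.r 8)
[14] T0.load  rd  (counter 8, T0.r 8)
[15] T0.cas  hit  (counter 9, T0.r 8)
[16] T1.cas  miss  (counter 9, T1.r 8)
[17] T0.load  rd  (counter 9, T0.r 9)
[18] T0.cas  hit  (counter 10, T0.r 9)

C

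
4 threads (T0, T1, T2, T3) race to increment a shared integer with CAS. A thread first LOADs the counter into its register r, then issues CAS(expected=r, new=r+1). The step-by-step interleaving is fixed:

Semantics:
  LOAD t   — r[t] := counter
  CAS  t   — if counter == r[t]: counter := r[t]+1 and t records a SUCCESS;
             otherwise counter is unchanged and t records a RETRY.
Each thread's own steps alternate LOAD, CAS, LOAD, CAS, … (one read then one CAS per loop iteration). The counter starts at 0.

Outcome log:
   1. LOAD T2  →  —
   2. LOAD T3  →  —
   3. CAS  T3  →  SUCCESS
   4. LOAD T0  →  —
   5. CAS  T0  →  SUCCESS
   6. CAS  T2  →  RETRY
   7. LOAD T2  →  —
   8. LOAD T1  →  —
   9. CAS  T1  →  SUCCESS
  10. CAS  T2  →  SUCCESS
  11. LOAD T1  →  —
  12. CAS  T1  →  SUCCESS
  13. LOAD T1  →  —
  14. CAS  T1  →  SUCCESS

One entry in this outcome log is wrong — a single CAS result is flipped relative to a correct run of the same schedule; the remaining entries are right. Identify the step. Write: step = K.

step = 10

Re-executing:
   1) LOAD T2:  M=0  r_T2=0
   2) LOAD T3:  M=0  r_T3=0
   3) CAS  T3:  M=1  r_T3=0 ✓
   4) LOAD T0:  M=1  r_T0=1
   5) CAS  T0:  M=2  r_T0=1 ✓
   6) CAS  T2:  M=2  r_T2=0 ✗
   7) LOAD T2:  M=2  r_T2=2
   8) LOAD T1:  M=2  r_T1=2
   9) CAS  T1:  M=3  r_T1=2 ✓
  10) CAS  T2:  M=3  r_T2=2 ✗
  11) LOAD T1:  M=3  r_T1=3
  12) CAS  T1:  M=4  r_T1=3 ✓
  13) LOAD T1:  M=4  r_T1=4
  14) CAS  T1:  M=5  r_T1=4 ✓
Log disagrees first at step 10.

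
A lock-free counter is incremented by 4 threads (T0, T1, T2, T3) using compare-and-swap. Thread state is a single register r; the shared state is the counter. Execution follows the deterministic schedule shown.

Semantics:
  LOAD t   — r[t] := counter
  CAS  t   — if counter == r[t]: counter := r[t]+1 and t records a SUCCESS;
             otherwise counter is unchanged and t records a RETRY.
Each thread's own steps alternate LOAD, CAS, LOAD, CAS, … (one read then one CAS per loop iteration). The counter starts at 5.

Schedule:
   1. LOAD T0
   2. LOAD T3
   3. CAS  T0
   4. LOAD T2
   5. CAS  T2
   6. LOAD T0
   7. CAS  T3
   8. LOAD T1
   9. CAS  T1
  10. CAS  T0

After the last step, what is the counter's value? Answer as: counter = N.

T0 LOAD — after: cnt=5, r=5 — load
T3 LOAD — after: cnt=5, r=5 — load
T0 CAS — after: cnt=6, r=5 — ok
T2 LOAD — after: cnt=6, r=6 — load
T2 CAS — after: cnt=7, r=6 — ok
T0 LOAD — after: cnt=7, r=7 — load
T3 CAS — after: cnt=7, r=5 — retry
T1 LOAD — after: cnt=7, r=7 — load
T1 CAS — after: cnt=8, r=7 — ok
T0 CAS — after: cnt=8, r=7 — retry

counter = 8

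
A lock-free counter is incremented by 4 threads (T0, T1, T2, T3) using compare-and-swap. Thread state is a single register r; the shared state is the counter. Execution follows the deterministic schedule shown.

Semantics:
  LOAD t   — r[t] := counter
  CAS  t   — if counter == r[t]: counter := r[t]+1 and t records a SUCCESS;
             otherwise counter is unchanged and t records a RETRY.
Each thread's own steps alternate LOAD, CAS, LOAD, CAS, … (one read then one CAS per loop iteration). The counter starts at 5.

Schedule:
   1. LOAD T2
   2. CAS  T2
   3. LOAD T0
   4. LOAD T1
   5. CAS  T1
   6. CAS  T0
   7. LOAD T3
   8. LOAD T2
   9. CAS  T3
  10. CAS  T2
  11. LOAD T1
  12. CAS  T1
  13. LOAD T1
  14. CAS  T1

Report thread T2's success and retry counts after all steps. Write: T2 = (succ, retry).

T2 = (1, 1)

1. LOAD T2 → mem=5 r[T2]=5 [LOAD]
2. CAS T2 → mem=6 r[T2]=5 [OK]
3. LOAD T0 → mem=6 r[T0]=6 [LOAD]
4. LOAD T1 → mem=6 r[T1]=6 [LOAD]
5. CAS T1 → mem=7 r[T1]=6 [OK]
6. CAS T0 → mem=7 r[T0]=6 [RETRY]
7. LOAD T3 → mem=7 r[T3]=7 [LOAD]
8. LOAD T2 → mem=7 r[T2]=7 [LOAD]
9. CAS T3 → mem=8 r[T3]=7 [OK]
10. CAS T2 → mem=8 r[T2]=7 [RETRY]
11. LOAD T1 → mem=8 r[T1]=8 [LOAD]
12. CAS T1 → mem=9 r[T1]=8 [OK]
13. LOAD T1 → mem=9 r[T1]=9 [LOAD]
14. CAS T1 → mem=10 r[T1]=9 [OK]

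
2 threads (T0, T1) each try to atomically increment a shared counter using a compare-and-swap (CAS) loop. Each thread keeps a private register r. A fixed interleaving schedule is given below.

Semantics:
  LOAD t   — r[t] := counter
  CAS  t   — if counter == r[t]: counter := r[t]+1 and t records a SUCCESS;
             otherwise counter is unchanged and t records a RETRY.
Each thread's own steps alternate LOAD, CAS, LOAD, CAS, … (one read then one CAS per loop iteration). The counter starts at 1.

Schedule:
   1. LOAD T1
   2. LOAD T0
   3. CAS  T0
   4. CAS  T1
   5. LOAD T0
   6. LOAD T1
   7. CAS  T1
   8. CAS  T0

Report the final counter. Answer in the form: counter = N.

counter = 3

step 1: T1 LOAD ⇒ load; ctr=1 reg=1
step 2: T0 LOAD ⇒ load; ctr=1 reg=1
step 3: T0 CAS ⇒ ok; ctr=2 reg=1
step 4: T1 CAS ⇒ retry; ctr=2 reg=1
step 5: T0 LOAD ⇒ load; ctr=2 reg=2
step 6: T1 LOAD ⇒ load; ctr=2 reg=2
step 7: T1 CAS ⇒ ok; ctr=3 reg=2
step 8: T0 CAS ⇒ retry; ctr=3 reg=2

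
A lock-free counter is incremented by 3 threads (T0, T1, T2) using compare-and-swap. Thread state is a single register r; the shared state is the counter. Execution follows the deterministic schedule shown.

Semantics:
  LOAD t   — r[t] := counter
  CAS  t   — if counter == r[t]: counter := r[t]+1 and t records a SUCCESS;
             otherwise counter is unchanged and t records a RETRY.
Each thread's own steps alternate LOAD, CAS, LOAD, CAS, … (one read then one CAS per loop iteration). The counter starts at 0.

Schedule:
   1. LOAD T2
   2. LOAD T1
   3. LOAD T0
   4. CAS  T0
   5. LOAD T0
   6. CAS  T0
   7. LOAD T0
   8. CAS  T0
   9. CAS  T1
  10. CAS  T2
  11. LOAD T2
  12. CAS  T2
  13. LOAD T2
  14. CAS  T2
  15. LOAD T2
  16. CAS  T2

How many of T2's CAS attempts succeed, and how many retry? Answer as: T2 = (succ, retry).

[1] T2.load  rd  (counter 0, T2.r 0)
[2] T1.load  rd  (counter 0, T1.r 0)
[3] T0.load  rd  (counter 0, T0.r 0)
[4] T0.cas  hit  (counter 1, T0.r 0)
[5] T0.load  rd  (counter 1, T0.r 1)
[6] T0.cas  hit  (counter 2, T0.r 1)
[7] T0.load  rd  (counter 2, T0.r 2)
[8] T0.cas  hit  (counter 3, T0.r 2)
[9] T1.cas  miss  (counter 3, T1.r 0)
[10] T2.cas  miss  (counter 3, T2.r 0)
[11] T2.load  rd  (counter 3, T2.r 3)
[12] T2.cas  hit  (counter 4, T2.r 3)
[13] T2.load  rd  (counter 4, T2.r 4)
[14] T2.cas  hit  (counter 5, T2.r 4)
[15] T2.load  rd  (counter 5, T2.r 5)
[16] T2.cas  hit  (counter 6, T2.r 5)

T2 = (3, 1)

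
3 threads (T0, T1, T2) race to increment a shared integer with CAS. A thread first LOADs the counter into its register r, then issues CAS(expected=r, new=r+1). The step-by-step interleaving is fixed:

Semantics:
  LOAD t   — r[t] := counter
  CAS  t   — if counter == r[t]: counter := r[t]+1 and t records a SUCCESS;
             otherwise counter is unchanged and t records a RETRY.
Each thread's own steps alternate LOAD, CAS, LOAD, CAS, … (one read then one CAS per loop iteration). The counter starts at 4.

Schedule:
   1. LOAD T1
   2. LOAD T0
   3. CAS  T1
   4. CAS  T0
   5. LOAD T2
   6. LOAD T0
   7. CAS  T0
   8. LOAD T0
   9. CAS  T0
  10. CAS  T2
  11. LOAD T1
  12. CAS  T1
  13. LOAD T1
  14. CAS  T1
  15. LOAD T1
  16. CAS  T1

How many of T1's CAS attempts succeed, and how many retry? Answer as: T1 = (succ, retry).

step 1: T1 LOAD ⇒ load; ctr=4 reg=4
step 2: T0 LOAD ⇒ load; ctr=4 reg=4
step 3: T1 CAS ⇒ ok; ctr=5 reg=4
step 4: T0 CAS ⇒ retry; ctr=5 reg=4
step 5: T2 LOAD ⇒ load; ctr=5 reg=5
step 6: T0 LOAD ⇒ load; ctr=5 reg=5
step 7: T0 CAS ⇒ ok; ctr=6 reg=5
step 8: T0 LOAD ⇒ load; ctr=6 reg=6
step 9: T0 CAS ⇒ ok; ctr=7 reg=6
step 10: T2 CAS ⇒ retry; ctr=7 reg=5
step 11: T1 LOAD ⇒ load; ctr=7 reg=7
step 12: T1 CAS ⇒ ok; ctr=8 reg=7
step 13: T1 LOAD ⇒ load; ctr=8 reg=8
step 14: T1 CAS ⇒ ok; ctr=9 reg=8
step 15: T1 LOAD ⇒ load; ctr=9 reg=9
step 16: T1 CAS ⇒ ok; ctr=10 reg=9

T1 = (4, 0)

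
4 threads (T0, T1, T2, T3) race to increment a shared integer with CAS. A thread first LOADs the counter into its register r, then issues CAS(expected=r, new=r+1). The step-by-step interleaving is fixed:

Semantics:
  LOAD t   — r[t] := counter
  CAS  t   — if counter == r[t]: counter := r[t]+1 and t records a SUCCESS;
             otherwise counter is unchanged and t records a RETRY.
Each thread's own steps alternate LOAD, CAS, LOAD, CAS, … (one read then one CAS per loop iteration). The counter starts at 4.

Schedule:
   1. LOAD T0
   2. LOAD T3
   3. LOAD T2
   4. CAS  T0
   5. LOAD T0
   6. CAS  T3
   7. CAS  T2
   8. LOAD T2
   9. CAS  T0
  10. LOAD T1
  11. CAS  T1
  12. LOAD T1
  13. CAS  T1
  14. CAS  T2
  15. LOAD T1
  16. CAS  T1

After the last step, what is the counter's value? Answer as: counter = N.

counter = 9

step 1: T0 LOAD ⇒ load; ctr=4 reg=4
step 2: T3 LOAD ⇒ load; ctr=4 reg=4
step 3: T2 LOAD ⇒ load; ctr=4 reg=4
step 4: T0 CAS ⇒ ok; ctr=5 reg=4
step 5: T0 LOAD ⇒ load; ctr=5 reg=5
step 6: T3 CAS ⇒ retry; ctr=5 reg=4
step 7: T2 CAS ⇒ retry; ctr=5 reg=4
step 8: T2 LOAD ⇒ load; ctr=5 reg=5
step 9: T0 CAS ⇒ ok; ctr=6 reg=5
step 10: T1 LOAD ⇒ load; ctr=6 reg=6
step 11: T1 CAS ⇒ ok; ctr=7 reg=6
step 12: T1 LOAD ⇒ load; ctr=7 reg=7
step 13: T1 CAS ⇒ ok; ctr=8 reg=7
step 14: T2 CAS ⇒ retry; ctr=8 reg=5
step 15: T1 LOAD ⇒ load; ctr=8 reg=8
step 16: T1 CAS ⇒ ok; ctr=9 reg=8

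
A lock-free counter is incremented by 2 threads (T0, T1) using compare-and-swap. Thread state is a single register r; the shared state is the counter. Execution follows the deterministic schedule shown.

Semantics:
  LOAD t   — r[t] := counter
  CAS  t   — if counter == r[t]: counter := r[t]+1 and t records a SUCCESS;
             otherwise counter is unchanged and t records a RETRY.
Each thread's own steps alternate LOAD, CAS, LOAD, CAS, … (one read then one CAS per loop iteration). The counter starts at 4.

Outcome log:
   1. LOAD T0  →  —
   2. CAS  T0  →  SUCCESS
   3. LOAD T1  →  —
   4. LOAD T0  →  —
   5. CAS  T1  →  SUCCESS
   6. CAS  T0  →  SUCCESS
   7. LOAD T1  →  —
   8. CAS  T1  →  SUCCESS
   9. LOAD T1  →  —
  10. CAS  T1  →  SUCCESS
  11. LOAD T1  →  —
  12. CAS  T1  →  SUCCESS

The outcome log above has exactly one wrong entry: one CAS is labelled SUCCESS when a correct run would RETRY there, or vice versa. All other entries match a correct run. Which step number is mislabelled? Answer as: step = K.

step = 6

Re-executing:
   1) LOAD T0:  M=4  r_T0=4
   2) CAS  T0:  M=5  r_T0=4 ✓
   3) LOAD T1:  M=5  r_T1=5
   4) LOAD T0:  M=5  r_T0=5
   5) CAS  T1:  M=6  r_T1=5 ✓
   6) CAS  T0:  M=6  r_T0=5 ✗
   7) LOAD T1:  M=6  r_T1=6
   8) CAS  T1:  M=7  r_T1=6 ✓
   9) LOAD T1:  M=7  r_T1=7
  10) CAS  T1:  M=8  r_T1=7 ✓
  11) LOAD T1:  M=8  r_T1=8
  12) CAS  T1:  M=9  r_T1=8 ✓
Flip is step 6.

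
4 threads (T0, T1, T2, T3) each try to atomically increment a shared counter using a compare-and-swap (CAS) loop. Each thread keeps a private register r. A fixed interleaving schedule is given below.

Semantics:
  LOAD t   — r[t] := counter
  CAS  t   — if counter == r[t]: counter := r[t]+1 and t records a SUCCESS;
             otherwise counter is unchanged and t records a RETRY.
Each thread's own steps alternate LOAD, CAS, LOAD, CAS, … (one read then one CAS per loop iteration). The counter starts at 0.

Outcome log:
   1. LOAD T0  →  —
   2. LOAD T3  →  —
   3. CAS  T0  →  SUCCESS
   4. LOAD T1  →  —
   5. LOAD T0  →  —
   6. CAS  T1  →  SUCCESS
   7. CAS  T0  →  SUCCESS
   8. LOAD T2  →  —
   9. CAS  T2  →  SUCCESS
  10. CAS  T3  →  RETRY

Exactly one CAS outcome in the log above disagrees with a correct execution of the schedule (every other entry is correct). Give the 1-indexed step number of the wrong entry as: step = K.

step = 7

Correct run:
1. LOAD T0 → mem=0 r[T0]=0 [LOAD]
2. LOAD T3 → mem=0 r[T3]=0 [LOAD]
3. CAS T0 → mem=1 r[T0]=0 [OK]
4. LOAD T1 → mem=1 r[T1]=1 [LOAD]
5. LOAD T0 → mem=1 r[T0]=1 [LOAD]
6. CAS T1 → mem=2 r[T1]=1 [OK]
7. CAS T0 → mem=2 r[T0]=1 [RETRY]
8. LOAD T2 → mem=2 r[T2]=2 [LOAD]
9. CAS T2 → mem=3 r[T2]=2 [OK]
10. CAS T3 → mem=3 r[T3]=0 [RETRY]
Flip is step 7.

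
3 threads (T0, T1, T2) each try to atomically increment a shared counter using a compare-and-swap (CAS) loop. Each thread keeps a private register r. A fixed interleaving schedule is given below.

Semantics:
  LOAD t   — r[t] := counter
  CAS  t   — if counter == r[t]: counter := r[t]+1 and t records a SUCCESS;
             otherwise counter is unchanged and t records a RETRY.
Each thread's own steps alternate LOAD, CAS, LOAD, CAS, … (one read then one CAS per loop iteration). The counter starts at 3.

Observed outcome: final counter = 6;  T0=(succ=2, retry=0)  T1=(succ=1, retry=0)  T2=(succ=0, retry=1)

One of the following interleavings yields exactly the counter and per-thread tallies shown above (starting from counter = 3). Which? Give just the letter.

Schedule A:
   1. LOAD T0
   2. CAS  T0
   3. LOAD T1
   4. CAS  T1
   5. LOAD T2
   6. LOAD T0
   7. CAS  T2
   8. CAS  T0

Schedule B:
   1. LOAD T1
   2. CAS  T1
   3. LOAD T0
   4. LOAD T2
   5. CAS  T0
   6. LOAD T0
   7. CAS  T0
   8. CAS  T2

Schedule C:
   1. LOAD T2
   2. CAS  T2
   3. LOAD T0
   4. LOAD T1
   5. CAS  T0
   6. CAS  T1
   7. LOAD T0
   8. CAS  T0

Run B:
   1) LOAD T1:  M=3  r_T1=3
   2) CAS  T1:  M=4  r_T1=3 ✓
   3) LOAD T0:  M=4  r_T0=4
   4) LOAD T2:  M=4  r_T2=4
   5) CAS  T0:  M=5  r_T0=4 ✓
   6) LOAD T0:  M=5  r_T0=5
   7) CAS  T0:  M=6  r_T0=5 ✓
   8) CAS  T2:  M=6  r_T2=4 ✗

B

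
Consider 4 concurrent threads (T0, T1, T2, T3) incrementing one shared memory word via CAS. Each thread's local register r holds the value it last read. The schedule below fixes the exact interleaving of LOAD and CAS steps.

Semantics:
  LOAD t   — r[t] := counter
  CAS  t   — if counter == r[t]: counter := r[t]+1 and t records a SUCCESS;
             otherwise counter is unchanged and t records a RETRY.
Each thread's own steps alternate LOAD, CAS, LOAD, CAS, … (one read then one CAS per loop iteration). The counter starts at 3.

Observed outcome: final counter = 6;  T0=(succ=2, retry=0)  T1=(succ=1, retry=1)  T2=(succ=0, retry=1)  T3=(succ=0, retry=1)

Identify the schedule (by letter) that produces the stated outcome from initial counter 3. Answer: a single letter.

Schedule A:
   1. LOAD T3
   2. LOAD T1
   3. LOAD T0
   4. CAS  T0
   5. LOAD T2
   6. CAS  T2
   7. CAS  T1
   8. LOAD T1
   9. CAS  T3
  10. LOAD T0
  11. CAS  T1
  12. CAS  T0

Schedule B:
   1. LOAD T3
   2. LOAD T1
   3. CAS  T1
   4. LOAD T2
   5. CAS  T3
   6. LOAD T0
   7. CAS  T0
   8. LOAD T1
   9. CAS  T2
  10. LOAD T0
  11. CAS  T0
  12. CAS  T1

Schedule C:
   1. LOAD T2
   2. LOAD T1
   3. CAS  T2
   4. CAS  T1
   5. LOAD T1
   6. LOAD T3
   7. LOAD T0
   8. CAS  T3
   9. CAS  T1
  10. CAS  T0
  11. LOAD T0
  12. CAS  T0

Tracing schedule B:
#1 T3 reads 3
#2 T1 reads 3
#3 T1 CAS(3→4) writes; counter now 4
#4 T2 reads 4
#5 T3 CAS(3→4) fails; counter now 4
#6 T0 reads 4
#7 T0 CAS(4→5) writes; counter now 5
#8 T1 reads 5
#9 T2 CAS(4→5) fails; counter now 5
#10 T0 reads 5
#11 T0 CAS(5→6) writes; counter now 6
#12 T1 CAS(5→6) fails; counter now 6

B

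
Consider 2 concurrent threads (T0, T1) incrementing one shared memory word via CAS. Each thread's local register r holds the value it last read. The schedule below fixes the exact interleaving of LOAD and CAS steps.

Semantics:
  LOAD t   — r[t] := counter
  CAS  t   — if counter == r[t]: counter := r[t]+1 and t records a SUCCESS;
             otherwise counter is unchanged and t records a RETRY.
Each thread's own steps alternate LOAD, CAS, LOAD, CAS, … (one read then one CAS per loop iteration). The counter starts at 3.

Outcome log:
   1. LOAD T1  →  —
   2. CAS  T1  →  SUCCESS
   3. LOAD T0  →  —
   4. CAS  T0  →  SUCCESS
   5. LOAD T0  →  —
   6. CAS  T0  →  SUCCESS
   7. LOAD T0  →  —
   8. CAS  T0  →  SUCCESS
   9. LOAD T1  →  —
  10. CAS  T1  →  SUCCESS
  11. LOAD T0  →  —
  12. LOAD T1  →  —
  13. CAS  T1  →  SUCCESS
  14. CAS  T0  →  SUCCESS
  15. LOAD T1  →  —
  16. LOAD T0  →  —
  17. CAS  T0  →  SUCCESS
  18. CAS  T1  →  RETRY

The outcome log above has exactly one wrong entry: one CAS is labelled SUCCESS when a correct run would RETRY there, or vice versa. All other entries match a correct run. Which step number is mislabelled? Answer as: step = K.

step = 14

Correct run:
   1) LOAD T1:  M=3  r_T1=3
   2) CAS  T1:  M=4  r_T1=3 ✓
   3) LOAD T0:  M=4  r_T0=4
   4) CAS  T0:  M=5  r_T0=4 ✓
   5) LOAD T0:  M=5  r_T0=5
   6) CAS  T0:  M=6  r_T0=5 ✓
   7) LOAD T0:  M=6  r_T0=6
   8) CAS  T0:  M=7  r_T0=6 ✓
   9) LOAD T1:  M=7  r_T1=7
  10) CAS  T1:  M=8  r_T1=7 ✓
  11) LOAD T0:  M=8  r_T0=8
  12) LOAD T1:  M=8  r_T1=8
  13) CAS  T1:  M=9  r_T1=8 ✓
  14) CAS  T0:  M=9  r_T0=8 ✗
  15) LOAD T1:  M=9  r_T1=9
  16) LOAD T0:  M=9  r_T0=9
  17) CAS  T0:  M=10  r_T0=9 ✓
  18) CAS  T1:  M=10  r_T1=9 ✗
Mismatch at 14.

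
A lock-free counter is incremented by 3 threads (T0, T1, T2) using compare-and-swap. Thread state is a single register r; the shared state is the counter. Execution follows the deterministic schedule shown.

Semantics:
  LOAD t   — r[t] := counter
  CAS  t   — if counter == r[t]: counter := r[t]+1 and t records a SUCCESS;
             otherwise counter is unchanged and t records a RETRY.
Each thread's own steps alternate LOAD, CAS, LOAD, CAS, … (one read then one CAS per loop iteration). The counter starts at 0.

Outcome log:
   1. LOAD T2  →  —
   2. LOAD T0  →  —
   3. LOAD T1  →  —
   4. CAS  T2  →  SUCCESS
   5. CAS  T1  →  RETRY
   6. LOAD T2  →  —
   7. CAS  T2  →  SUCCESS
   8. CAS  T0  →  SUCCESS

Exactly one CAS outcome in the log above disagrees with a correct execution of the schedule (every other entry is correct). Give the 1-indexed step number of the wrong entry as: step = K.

step = 8

Reference trace:
[1] T2.load  rd  (counter 0, T2.r 0)
[2] T0.load  rd  (counter 0, T0.r 0)
[3] T1.load  rd  (counter 0, T1.r 0)
[4] T2.cas  hit  (counter 1, T2.r 0)
[5] T1.cas  miss  (counter 1, T1.r 0)
[6] T2.load  rd  (counter 1, T2.r 1)
[7] T2.cas  hit  (counter 2, T2.r 1)
[8] T0.cas  miss  (counter 2, T0.r 0)
Log disagrees first at step 8.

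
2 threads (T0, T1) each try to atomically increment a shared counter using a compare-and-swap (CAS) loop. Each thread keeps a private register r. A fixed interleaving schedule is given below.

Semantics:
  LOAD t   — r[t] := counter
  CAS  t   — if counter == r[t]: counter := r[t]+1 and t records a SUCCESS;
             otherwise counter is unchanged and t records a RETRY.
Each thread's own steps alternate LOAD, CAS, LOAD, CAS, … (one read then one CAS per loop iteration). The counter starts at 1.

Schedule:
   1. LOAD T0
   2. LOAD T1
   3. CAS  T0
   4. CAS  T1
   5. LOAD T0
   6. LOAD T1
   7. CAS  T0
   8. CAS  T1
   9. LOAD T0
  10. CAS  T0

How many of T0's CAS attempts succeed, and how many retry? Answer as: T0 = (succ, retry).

T0 = (3, 0)

1. LOAD T0 → mem=1 r[T0]=1 [LOAD]
2. LOAD T1 → mem=1 r[T1]=1 [LOAD]
3. CAS T0 → mem=2 r[T0]=1 [OK]
4. CAS T1 → mem=2 r[T1]=1 [RETRY]
5. LOAD T0 → mem=2 r[T0]=2 [LOAD]
6. LOAD T1 → mem=2 r[T1]=2 [LOAD]
7. CAS T0 → mem=3 r[T0]=2 [OK]
8. CAS T1 → mem=3 r[T1]=2 [RETRY]
9. LOAD T0 → mem=3 r[T0]=3 [LOAD]
10. CAS T0 → mem=4 r[T0]=3 [OK]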